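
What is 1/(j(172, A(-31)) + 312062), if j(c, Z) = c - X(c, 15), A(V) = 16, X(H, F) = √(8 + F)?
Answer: 312234/97490070733 + √23/97490070733 ≈ 3.2028e-6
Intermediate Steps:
j(c, Z) = c - √23 (j(c, Z) = c - √(8 + 15) = c - √23)
1/(j(172, A(-31)) + 312062) = 1/((172 - √23) + 312062) = 1/(312234 - √23)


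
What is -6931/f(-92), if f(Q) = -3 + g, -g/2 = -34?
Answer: -6931/65 ≈ -106.63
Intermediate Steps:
g = 68 (g = -2*(-34) = 68)
f(Q) = 65 (f(Q) = -3 + 68 = 65)
-6931/f(-92) = -6931/65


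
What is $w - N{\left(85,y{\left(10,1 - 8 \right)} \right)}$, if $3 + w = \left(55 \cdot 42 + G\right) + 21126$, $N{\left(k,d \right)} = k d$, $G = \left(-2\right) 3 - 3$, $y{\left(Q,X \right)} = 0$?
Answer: $23424$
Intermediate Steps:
$G = -9$ ($G = -6 - 3 = -9$)
$N{\left(k,d \right)} = d k$
$w = 23424$ ($w = -3 + \left(\left(55 \cdot 42 - 9\right) + 21126\right) = -3 + \left(\left(2310 - 9\right) + 21126\right) = -3 + \left(2301 + 21126\right) = -3 + 23427 = 23424$)
$w - N{\left(85,y{\left(10,1 - 8 \right)} \right)} = 23424 - 0 \cdot 85 = 23424 - 0 = 23424 + 0 = 23424$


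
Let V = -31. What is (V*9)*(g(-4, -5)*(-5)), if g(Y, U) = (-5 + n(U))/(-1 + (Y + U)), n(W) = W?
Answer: 1395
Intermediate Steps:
g(Y, U) = (-5 + U)/(-1 + U + Y) (g(Y, U) = (-5 + U)/(-1 + (Y + U)) = (-5 + U)/(-1 + (U + Y)) = (-5 + U)/(-1 + U + Y))
(V*9)*(g(-4, -5)*(-5)) = (-31*9)*(((-5 - 5)/(-1 - 5 - 4))*(-5)) = -279*-10/(-10)*(-5) = -279*(-⅒*(-10))*(-5) = -279*(-5) = 1395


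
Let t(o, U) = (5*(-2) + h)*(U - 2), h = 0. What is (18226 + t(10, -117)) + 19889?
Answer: 39305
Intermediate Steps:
t(o, U) = 20 - 10*U (t(o, U) = (5*(-2) + 0)*(U - 2) = (-10 + 0)*(-2 + U) = -10*(-2 + U) = 20 - 10*U)
(18226 + t(10, -117)) + 19889 = (18226 + (20 - 10*(-117))) + 19889 = (18226 + (20 + 1170)) + 19889 = (18226 + 1190) + 19889 = 19416 + 19889 = 39305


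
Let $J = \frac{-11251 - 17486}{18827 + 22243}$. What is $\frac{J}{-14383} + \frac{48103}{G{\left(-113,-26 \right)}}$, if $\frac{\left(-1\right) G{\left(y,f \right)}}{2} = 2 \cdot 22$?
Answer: $- \frac{430528961539}{787613080} \approx -546.63$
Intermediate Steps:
$G{\left(y,f \right)} = -88$ ($G{\left(y,f \right)} = - 2 \cdot 2 \cdot 22 = \left(-2\right) 44 = -88$)
$J = - \frac{9579}{13690}$ ($J = - \frac{28737}{41070} = \left(-28737\right) \frac{1}{41070} = - \frac{9579}{13690} \approx -0.69971$)
$\frac{J}{-14383} + \frac{48103}{G{\left(-113,-26 \right)}} = - \frac{9579}{13690 \left(-14383\right)} + \frac{48103}{-88} = \left(- \frac{9579}{13690}\right) \left(- \frac{1}{14383}\right) + 48103 \left(- \frac{1}{88}\right) = \frac{9579}{196903270} - \frac{4373}{8} = - \frac{430528961539}{787613080}$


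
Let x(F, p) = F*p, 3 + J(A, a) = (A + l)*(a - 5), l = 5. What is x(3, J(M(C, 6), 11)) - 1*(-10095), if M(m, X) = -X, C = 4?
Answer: 10068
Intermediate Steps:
J(A, a) = -3 + (-5 + a)*(5 + A) (J(A, a) = -3 + (A + 5)*(a - 5) = -3 + (5 + A)*(-5 + a) = -3 + (-5 + a)*(5 + A))
x(3, J(M(C, 6), 11)) - 1*(-10095) = 3*(-28 - (-5)*6 + 5*11 - 1*6*11) - 1*(-10095) = 3*(-28 - 5*(-6) + 55 - 6*11) + 10095 = 3*(-28 + 30 + 55 - 66) + 10095 = 3*(-9) + 10095 = -27 + 10095 = 10068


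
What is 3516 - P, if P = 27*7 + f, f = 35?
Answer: 3292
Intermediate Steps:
P = 224 (P = 27*7 + 35 = 189 + 35 = 224)
3516 - P = 3516 - 1*224 = 3516 - 224 = 3292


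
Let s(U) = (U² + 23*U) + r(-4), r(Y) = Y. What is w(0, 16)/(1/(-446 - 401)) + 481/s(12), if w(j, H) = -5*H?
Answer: 2168357/32 ≈ 67761.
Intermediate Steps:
s(U) = -4 + U² + 23*U (s(U) = (U² + 23*U) - 4 = -4 + U² + 23*U)
w(0, 16)/(1/(-446 - 401)) + 481/s(12) = (-5*16)/(1/(-446 - 401)) + 481/(-4 + 12² + 23*12) = -80/(1/(-847)) + 481/(-4 + 144 + 276) = -80/(-1/847) + 481/416 = -80*(-847) + 481*(1/416) = 67760 + 37/32 = 2168357/32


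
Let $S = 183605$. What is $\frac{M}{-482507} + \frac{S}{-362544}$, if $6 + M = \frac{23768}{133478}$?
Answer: $- \frac{5912313709664965}{11674654458488112} \approx -0.50642$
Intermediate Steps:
$M = - \frac{388550}{66739}$ ($M = -6 + \frac{23768}{133478} = -6 + 23768 \cdot \frac{1}{133478} = -6 + \frac{11884}{66739} = - \frac{388550}{66739} \approx -5.8219$)
$\frac{M}{-482507} + \frac{S}{-362544} = - \frac{388550}{66739 \left(-482507\right)} + \frac{183605}{-362544} = \left(- \frac{388550}{66739}\right) \left(- \frac{1}{482507}\right) + 183605 \left(- \frac{1}{362544}\right) = \frac{388550}{32202034673} - \frac{183605}{362544} = - \frac{5912313709664965}{11674654458488112}$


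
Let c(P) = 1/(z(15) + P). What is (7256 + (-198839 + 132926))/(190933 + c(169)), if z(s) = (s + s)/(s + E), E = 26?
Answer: -408194063/1328702788 ≈ -0.30721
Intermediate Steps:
z(s) = 2*s/(26 + s) (z(s) = (s + s)/(s + 26) = (2*s)/(26 + s) = 2*s/(26 + s))
c(P) = 1/(30/41 + P) (c(P) = 1/(2*15/(26 + 15) + P) = 1/(2*15/41 + P) = 1/(2*15*(1/41) + P) = 1/(30/41 + P))
(7256 + (-198839 + 132926))/(190933 + c(169)) = (7256 + (-198839 + 132926))/(190933 + 41/(30 + 41*169)) = (7256 - 65913)/(190933 + 41/(30 + 6929)) = -58657/(190933 + 41/6959) = -58657/1328702788/6959 = -58657*6959/1328702788 = -408194063/1328702788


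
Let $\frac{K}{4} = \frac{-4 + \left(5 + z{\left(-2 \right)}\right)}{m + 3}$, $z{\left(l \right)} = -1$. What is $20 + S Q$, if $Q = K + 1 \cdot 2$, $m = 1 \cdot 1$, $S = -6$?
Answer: $8$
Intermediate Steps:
$m = 1$
$K = 0$ ($K = 4 \frac{-4 + \left(5 - 1\right)}{1 + 3} = 4 \frac{-4 + 4}{4} = 4 \cdot 0 \cdot \frac{1}{4} = 4 \cdot 0 = 0$)
$Q = 2$ ($Q = 0 + 1 \cdot 2 = 0 + 2 = 2$)
$20 + S Q = 20 - 12 = 8$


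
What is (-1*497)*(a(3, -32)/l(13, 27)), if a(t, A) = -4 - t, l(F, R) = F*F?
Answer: 3479/169 ≈ 20.586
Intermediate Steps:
l(F, R) = F**2
(-1*497)*(a(3, -32)/l(13, 27)) = (-1*497)*((-4 - 1*3)/(13**2)) = -497*(-4 - 3)/169 = -(-3479)/169 = -497*(-7/169) = 3479/169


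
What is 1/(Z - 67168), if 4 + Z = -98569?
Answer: -1/165741 ≈ -6.0335e-6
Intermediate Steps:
Z = -98573 (Z = -4 - 98569 = -98573)
1/(Z - 67168) = 1/(-98573 - 67168) = 1/(-165741) = -1/165741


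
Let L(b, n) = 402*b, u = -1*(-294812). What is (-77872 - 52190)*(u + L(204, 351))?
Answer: -49009962840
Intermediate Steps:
u = 294812
(-77872 - 52190)*(u + L(204, 351)) = (-77872 - 52190)*(294812 + 402*204) = -130062*(294812 + 82008) = -130062*376820 = -49009962840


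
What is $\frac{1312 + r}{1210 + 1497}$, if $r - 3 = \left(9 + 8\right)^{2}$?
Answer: $\frac{1604}{2707} \approx 0.59254$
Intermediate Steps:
$r = 292$ ($r = 3 + \left(9 + 8\right)^{2} = 3 + 17^{2} = 3 + 289 = 292$)
$\frac{1312 + r}{1210 + 1497} = \frac{1312 + 292}{1210 + 1497} = \frac{1604}{2707}$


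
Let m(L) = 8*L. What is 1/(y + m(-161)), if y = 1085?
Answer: -1/203 ≈ -0.0049261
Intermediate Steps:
1/(y + m(-161)) = 1/(1085 + 8*(-161)) = 1/(1085 - 1288) = 1/(-203) = -1/203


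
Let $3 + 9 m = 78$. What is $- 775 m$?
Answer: $- \frac{19375}{3} \approx -6458.3$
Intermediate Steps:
$m = \frac{25}{3}$ ($m = - \frac{1}{3} + \frac{1}{9} \cdot 78 = - \frac{1}{3} + \frac{26}{3} = \frac{25}{3} \approx 8.3333$)
$- 775 m = \left(-775\right) \frac{25}{3} = - \frac{19375}{3}$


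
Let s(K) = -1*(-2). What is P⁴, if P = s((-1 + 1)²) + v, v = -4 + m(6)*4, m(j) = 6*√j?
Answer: 12026896 - 664320*√6 ≈ 1.0400e+7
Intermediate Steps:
s(K) = 2
v = -4 + 24*√6 (v = -4 + (6*√6)*4 = -4 + 24*√6 ≈ 54.788)
P = -2 + 24*√6 (P = 2 + (-4 + 24*√6) = -2 + 24*√6 ≈ 56.788)
P⁴ = (-2 + 24*√6)⁴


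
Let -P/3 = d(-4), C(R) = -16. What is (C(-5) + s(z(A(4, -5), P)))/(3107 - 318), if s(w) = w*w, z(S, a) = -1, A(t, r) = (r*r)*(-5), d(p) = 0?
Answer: -15/2789 ≈ -0.0053783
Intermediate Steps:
P = 0 (P = -3*0 = 0)
A(t, r) = -5*r² (A(t, r) = r²*(-5) = -5*r²)
s(w) = w²
(C(-5) + s(z(A(4, -5), P)))/(3107 - 318) = (-16 + (-1)²)/(3107 - 318) = (-16 + 1)/2789 = -15*1/2789 = -15/2789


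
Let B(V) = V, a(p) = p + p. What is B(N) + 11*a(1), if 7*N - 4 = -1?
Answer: 157/7 ≈ 22.429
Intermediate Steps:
N = 3/7 (N = 4/7 + (⅐)*(-1) = 4/7 - ⅐ = 3/7 ≈ 0.42857)
a(p) = 2*p
B(N) + 11*a(1) = 3/7 + 11*(2*1) = 3/7 + 11*2 = 3/7 + 22 = 157/7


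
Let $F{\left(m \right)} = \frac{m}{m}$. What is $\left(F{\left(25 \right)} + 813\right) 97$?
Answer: $78958$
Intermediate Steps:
$F{\left(m \right)} = 1$
$\left(F{\left(25 \right)} + 813\right) 97 = \left(1 + 813\right) 97 = 814 \cdot 97 = 78958$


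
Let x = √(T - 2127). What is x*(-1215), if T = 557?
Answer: -1215*I*√1570 ≈ -48142.0*I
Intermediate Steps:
x = I*√1570 (x = √(557 - 2127) = √(-1570) = I*√1570 ≈ 39.623*I)
x*(-1215) = (I*√1570)*(-1215) = -1215*I*√1570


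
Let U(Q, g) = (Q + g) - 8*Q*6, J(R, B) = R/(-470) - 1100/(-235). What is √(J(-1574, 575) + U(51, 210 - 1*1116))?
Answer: I*√181964730/235 ≈ 57.402*I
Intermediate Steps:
J(R, B) = 220/47 - R/470 (J(R, B) = R*(-1/470) - 1100*(-1/235) = -R/470 + 220/47 = 220/47 - R/470)
U(Q, g) = g - 47*Q (U(Q, g) = (Q + g) - 48*Q = g - 47*Q)
√(J(-1574, 575) + U(51, 210 - 1*1116)) = √((220/47 - 1/470*(-1574)) + ((210 - 1*1116) - 47*51)) = √((220/47 + 787/235) + ((210 - 1116) - 2397)) = √(1887/235 + (-906 - 2397)) = √(1887/235 - 3303) = √(-774318/235) = I*√181964730/235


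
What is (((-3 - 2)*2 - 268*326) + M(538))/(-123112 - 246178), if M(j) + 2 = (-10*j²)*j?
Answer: 155729610/36929 ≈ 4217.0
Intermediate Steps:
M(j) = -2 - 10*j³ (M(j) = -2 + (-10*j²)*j = -2 - 10*j³)
(((-3 - 2)*2 - 268*326) + M(538))/(-123112 - 246178) = (((-3 - 2)*2 - 268*326) + (-2 - 10*538³))/(-123112 - 246178) = ((-5*2 - 87368) + (-2 - 10*155720872))/(-369290) = ((-10 - 87368) + (-2 - 1557208720))*(-1/369290) = (-87378 - 1557208722)*(-1/369290) = -1557296100*(-1/369290) = 155729610/36929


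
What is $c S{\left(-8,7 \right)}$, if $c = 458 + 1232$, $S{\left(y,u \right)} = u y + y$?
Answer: $-108160$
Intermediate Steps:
$S{\left(y,u \right)} = y + u y$
$c = 1690$
$c S{\left(-8,7 \right)} = 1690 \left(- 8 \left(1 + 7\right)\right) = 1690 \left(\left(-8\right) 8\right) = 1690 \left(-64\right) = -108160$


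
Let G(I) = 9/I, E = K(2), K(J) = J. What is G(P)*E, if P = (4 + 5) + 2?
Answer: 18/11 ≈ 1.6364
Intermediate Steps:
P = 11 (P = 9 + 2 = 11)
E = 2
G(P)*E = (9/11)*2 = 18/11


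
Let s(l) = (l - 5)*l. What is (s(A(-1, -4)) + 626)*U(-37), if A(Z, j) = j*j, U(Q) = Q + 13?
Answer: -19248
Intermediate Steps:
U(Q) = 13 + Q
A(Z, j) = j²
s(l) = l*(-5 + l) (s(l) = (-5 + l)*l = l*(-5 + l))
(s(A(-1, -4)) + 626)*U(-37) = ((-4)²*(-5 + (-4)²) + 626)*(13 - 37) = (16*(-5 + 16) + 626)*(-24) = (16*11 + 626)*(-24) = (176 + 626)*(-24) = 802*(-24) = -19248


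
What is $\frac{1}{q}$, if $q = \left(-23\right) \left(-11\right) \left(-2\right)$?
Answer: $- \frac{1}{506} \approx -0.0019763$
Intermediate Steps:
$q = -506$ ($q = 253 \left(-2\right) = -506$)
$\frac{1}{q} = \frac{1}{-506} = - \frac{1}{506}$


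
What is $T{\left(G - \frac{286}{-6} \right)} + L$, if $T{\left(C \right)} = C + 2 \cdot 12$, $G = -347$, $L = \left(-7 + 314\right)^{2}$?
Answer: $\frac{281921}{3} \approx 93974.0$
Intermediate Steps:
$L = 94249$ ($L = 307^{2} = 94249$)
$T{\left(C \right)} = 24 + C$ ($T{\left(C \right)} = C + 24 = 24 + C$)
$T{\left(G - \frac{286}{-6} \right)} + L = \left(24 - \left(347 + \frac{286}{-6}\right)\right) + 94249 = \left(24 - \left(347 + 286 \left(- \frac{1}{6}\right)\right)\right) + 94249 = \left(24 - \frac{898}{3}\right) + 94249 = - \frac{826}{3} + 94249 = \frac{281921}{3}$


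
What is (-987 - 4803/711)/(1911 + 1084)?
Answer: -47104/141963 ≈ -0.33180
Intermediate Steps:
(-987 - 4803/711)/(1911 + 1084) = (-987 - 4803*1/711)/2995 = (-987 - 1601/237)*(1/2995) = -235520/237*1/2995 = -47104/141963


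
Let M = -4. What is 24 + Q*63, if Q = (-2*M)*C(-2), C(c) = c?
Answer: -984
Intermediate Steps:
Q = -16 (Q = -2*(-4)*(-2) = 8*(-2) = -16)
24 + Q*63 = 24 - 16*63 = 24 - 1008 = -984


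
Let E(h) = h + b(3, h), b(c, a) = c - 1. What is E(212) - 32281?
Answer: -32067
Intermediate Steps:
b(c, a) = -1 + c
E(h) = 2 + h (E(h) = h + (-1 + 3) = h + 2 = 2 + h)
E(212) - 32281 = (2 + 212) - 32281 = 214 - 32281 = -32067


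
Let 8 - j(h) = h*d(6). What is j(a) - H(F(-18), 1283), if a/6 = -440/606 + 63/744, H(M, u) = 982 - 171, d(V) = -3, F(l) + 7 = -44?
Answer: -10201363/12524 ≈ -814.54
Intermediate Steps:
F(l) = -51 (F(l) = -7 - 44 = -51)
H(M, u) = 811
a = -48197/12524 (a = 6*(-440/606 + 63/744) = 6*(-440*1/606 + 63*(1/744)) = 6*(-220/303 + 21/248) = 6*(-48197/75144) = -48197/12524 ≈ -3.8484)
j(h) = 8 + 3*h (j(h) = 8 - h*(-3) = 8 - (-3)*h = 8 + 3*h)
j(a) - H(F(-18), 1283) = (8 + 3*(-48197/12524)) - 1*811 = (8 - 144591/12524) - 811 = -44399/12524 - 811 = -10201363/12524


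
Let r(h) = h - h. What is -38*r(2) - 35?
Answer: -35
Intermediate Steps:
r(h) = 0
-38*r(2) - 35 = -38*0 - 35 = 0 - 35 = -35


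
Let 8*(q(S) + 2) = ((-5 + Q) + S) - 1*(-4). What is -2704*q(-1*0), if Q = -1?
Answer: 6084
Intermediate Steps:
q(S) = -9/4 + S/8 (q(S) = -2 + (((-5 - 1) + S) - 1*(-4))/8 = -2 + ((-6 + S) + 4)/8 = -2 + (-2 + S)/8 = -2 + (-¼ + S/8) = -9/4 + S/8)
-2704*q(-1*0) = -2704*(-9/4 + (-1*0)/8) = -2704*(-9/4 + (⅛)*0) = -2704*(-9/4 + 0) = -2704*(-9/4) = 6084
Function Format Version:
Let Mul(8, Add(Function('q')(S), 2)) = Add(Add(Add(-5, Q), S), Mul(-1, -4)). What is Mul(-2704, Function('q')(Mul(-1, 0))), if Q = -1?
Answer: 6084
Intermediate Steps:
Function('q')(S) = Add(Rational(-9, 4), Mul(Rational(1, 8), S)) (Function('q')(S) = Add(-2, Mul(Rational(1, 8), Add(Add(Add(-5, -1), S), Mul(-1, -4)))) = Add(-2, Mul(Rational(1, 8), Add(Add(-6, S), 4))) = Add(-2, Mul(Rational(1, 8), Add(-2, S))) = Add(-2, Add(Rational(-1, 4), Mul(Rational(1, 8), S))) = Add(Rational(-9, 4), Mul(Rational(1, 8), S)))
Mul(-2704, Function('q')(Mul(-1, 0))) = Mul(-2704, Add(Rational(-9, 4), Mul(Rational(1, 8), Mul(-1, 0)))) = Mul(-2704, Add(Rational(-9, 4), Mul(Rational(1, 8), 0))) = Mul(-2704, Add(Rational(-9, 4), 0)) = Mul(-2704, Rational(-9, 4)) = 6084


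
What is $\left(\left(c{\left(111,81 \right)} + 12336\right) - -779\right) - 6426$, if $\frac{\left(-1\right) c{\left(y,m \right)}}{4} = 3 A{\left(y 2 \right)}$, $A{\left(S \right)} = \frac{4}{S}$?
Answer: $\frac{247485}{37} \approx 6688.8$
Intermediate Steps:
$c{\left(y,m \right)} = - \frac{24}{y}$ ($c{\left(y,m \right)} = - 4 \cdot 3 \frac{4}{y 2} = - 4 \cdot 3 \frac{4}{2 y} = - 4 \cdot 3 \cdot 4 \frac{1}{2 y} = - 4 \cdot 3 \frac{2}{y} = - 4 \frac{6}{y} = - \frac{24}{y}$)
$\left(\left(c{\left(111,81 \right)} + 12336\right) - -779\right) - 6426 = \left(\left(- \frac{24}{111} + 12336\right) - -779\right) - 6426 = \left(\left(\left(-24\right) \frac{1}{111} + 12336\right) + 779\right) - 6426 = \left(\left(- \frac{8}{37} + 12336\right) + 779\right) - 6426 = \left(\frac{456424}{37} + 779\right) - 6426 = \frac{485247}{37} - 6426 = \frac{247485}{37}$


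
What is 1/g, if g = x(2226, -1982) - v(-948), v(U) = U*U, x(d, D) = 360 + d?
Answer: -1/896118 ≈ -1.1159e-6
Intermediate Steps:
v(U) = U**2
g = -896118 (g = (360 + 2226) - 1*(-948)**2 = 2586 - 1*898704 = 2586 - 898704 = -896118)
1/g = 1/(-896118) = -1/896118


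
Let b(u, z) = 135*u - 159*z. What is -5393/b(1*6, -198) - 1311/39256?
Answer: -63510605/316913688 ≈ -0.20040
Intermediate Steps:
b(u, z) = -159*z + 135*u
-5393/b(1*6, -198) - 1311/39256 = -5393/(-159*(-198) + 135*(1*6)) - 1311/39256 = -5393/(31482 + 135*6) - 1311*1/39256 = -5393/(31482 + 810) - 1311/39256 = -5393/32292 - 1311/39256 = -63510605/316913688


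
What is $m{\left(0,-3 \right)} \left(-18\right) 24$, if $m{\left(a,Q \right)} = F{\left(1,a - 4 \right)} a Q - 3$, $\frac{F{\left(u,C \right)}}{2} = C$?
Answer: $1296$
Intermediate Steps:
$F{\left(u,C \right)} = 2 C$
$m{\left(a,Q \right)} = -3 + Q a \left(-8 + 2 a\right)$ ($m{\left(a,Q \right)} = 2 \left(a - 4\right) a Q - 3 = 2 \left(-4 + a\right) a Q - 3 = \left(-8 + 2 a\right) a Q - 3 = a \left(-8 + 2 a\right) Q - 3 = Q a \left(-8 + 2 a\right) - 3 = -3 + Q a \left(-8 + 2 a\right)$)
$m{\left(0,-3 \right)} \left(-18\right) 24 = \left(-3 + 2 \left(-3\right) 0 \left(-4 + 0\right)\right) \left(-18\right) 24 = \left(-3 + 2 \left(-3\right) 0 \left(-4\right)\right) \left(-18\right) 24 = \left(-3 + 0\right) \left(-18\right) 24 = \left(-3\right) \left(-18\right) 24 = 54 \cdot 24 = 1296$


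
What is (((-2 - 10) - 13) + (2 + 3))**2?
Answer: 400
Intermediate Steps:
(((-2 - 10) - 13) + (2 + 3))**2 = ((-12 - 13) + 5)**2 = (-25 + 5)**2 = (-20)**2 = 400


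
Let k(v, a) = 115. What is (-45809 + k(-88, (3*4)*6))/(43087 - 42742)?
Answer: -45694/345 ≈ -132.45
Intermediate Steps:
(-45809 + k(-88, (3*4)*6))/(43087 - 42742) = (-45809 + 115)/(43087 - 42742) = -45694/345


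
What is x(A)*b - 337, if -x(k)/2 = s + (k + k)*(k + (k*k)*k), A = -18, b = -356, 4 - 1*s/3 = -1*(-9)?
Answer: 149936183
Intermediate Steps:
s = -15 (s = 12 - (-3)*(-9) = 12 - 3*9 = 12 - 27 = -15)
x(k) = 30 - 4*k*(k + k³) (x(k) = -2*(-15 + (k + k)*(k + (k*k)*k)) = -2*(-15 + (2*k)*(k + k²*k)) = -2*(-15 + (2*k)*(k + k³)) = -2*(-15 + 2*k*(k + k³)) = 30 - 4*k*(k + k³))
x(A)*b - 337 = (30 - 4*(-18)² - 4*(-18)⁴)*(-356) - 337 = (30 - 4*324 - 4*104976)*(-356) - 337 = (30 - 1296 - 419904)*(-356) - 337 = -421170*(-356) - 337 = 149936520 - 337 = 149936183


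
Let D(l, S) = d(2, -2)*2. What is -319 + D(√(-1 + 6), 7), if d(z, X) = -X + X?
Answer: -319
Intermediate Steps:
d(z, X) = 0
D(l, S) = 0 (D(l, S) = 0*2 = 0)
-319 + D(√(-1 + 6), 7) = -319 + 0 = -319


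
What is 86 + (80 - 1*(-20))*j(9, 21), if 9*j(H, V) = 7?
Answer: 1474/9 ≈ 163.78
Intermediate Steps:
j(H, V) = 7/9 (j(H, V) = (⅑)*7 = 7/9)
86 + (80 - 1*(-20))*j(9, 21) = 86 + (80 - 1*(-20))*(7/9) = 86 + (80 + 20)*(7/9) = 86 + 100*(7/9) = 86 + 700/9 = 1474/9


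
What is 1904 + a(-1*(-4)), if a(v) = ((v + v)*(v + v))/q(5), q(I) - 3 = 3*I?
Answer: 17168/9 ≈ 1907.6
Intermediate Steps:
q(I) = 3 + 3*I
a(v) = 2*v²/9 (a(v) = ((v + v)*(v + v))/(3 + 3*5) = ((2*v)*(2*v))/(3 + 15) = (4*v²)/18 = (4*v²)*(1/18) = 2*v²/9)
1904 + a(-1*(-4)) = 1904 + 2*(-1*(-4))²/9 = 1904 + (2/9)*4² = 1904 + (2/9)*16 = 1904 + 32/9 = 17168/9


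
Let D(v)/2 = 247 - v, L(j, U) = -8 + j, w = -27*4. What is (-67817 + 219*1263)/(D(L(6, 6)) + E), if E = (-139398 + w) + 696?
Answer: -52195/34578 ≈ -1.5095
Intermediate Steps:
w = -108
E = -138810 (E = (-139398 - 108) + 696 = -139506 + 696 = -138810)
D(v) = 494 - 2*v (D(v) = 2*(247 - v) = 494 - 2*v)
(-67817 + 219*1263)/(D(L(6, 6)) + E) = (-67817 + 219*1263)/((494 - 2*(-8 + 6)) - 138810) = (-67817 + 276597)/((494 - 2*(-2)) - 138810) = 208780/((494 + 4) - 138810) = 208780/(498 - 138810) = 208780/(-138312) = 208780*(-1/138312) = -52195/34578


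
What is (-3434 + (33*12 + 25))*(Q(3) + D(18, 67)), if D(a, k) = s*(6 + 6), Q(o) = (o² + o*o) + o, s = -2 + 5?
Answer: -171741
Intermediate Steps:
s = 3
Q(o) = o + 2*o² (Q(o) = (o² + o²) + o = 2*o² + o = o + 2*o²)
D(a, k) = 36 (D(a, k) = 3*(6 + 6) = 3*12 = 36)
(-3434 + (33*12 + 25))*(Q(3) + D(18, 67)) = (-3434 + (33*12 + 25))*(3*(1 + 2*3) + 36) = (-3434 + (396 + 25))*(3*(1 + 6) + 36) = (-3434 + 421)*(3*7 + 36) = -3013*(21 + 36) = -3013*57 = -171741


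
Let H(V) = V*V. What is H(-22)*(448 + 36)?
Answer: 234256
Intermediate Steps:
H(V) = V**2
H(-22)*(448 + 36) = (-22)**2*(448 + 36) = 484*484 = 234256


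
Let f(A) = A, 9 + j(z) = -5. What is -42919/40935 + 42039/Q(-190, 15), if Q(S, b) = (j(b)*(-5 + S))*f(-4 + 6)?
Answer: 19820383/2980068 ≈ 6.6510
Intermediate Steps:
j(z) = -14 (j(z) = -9 - 5 = -14)
Q(S, b) = 140 - 28*S (Q(S, b) = (-14*(-5 + S))*(-4 + 6) = (70 - 14*S)*2 = 140 - 28*S)
-42919/40935 + 42039/Q(-190, 15) = -42919/40935 + 42039/(140 - 28*(-190)) = -42919*1/40935 + 42039/(140 + 5320) = -42919/40935 + 42039/5460 = -42919/40935 + 42039*(1/5460) = -42919/40935 + 14013/1820 = 19820383/2980068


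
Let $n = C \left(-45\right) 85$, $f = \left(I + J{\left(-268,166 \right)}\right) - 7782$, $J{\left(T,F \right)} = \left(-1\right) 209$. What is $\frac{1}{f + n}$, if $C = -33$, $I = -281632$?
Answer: $- \frac{1}{163398} \approx -6.12 \cdot 10^{-6}$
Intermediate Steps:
$J{\left(T,F \right)} = -209$
$f = -289623$ ($f = \left(-281632 - 209\right) - 7782 = -281841 - 7782 = -289623$)
$n = 126225$ ($n = \left(-33\right) \left(-45\right) 85 = 1485 \cdot 85 = 126225$)
$\frac{1}{f + n} = \frac{1}{-289623 + 126225} = \frac{1}{-163398} = - \frac{1}{163398}$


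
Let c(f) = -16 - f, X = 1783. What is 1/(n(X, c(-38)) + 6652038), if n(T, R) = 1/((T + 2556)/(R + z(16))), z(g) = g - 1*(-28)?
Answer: 4339/28863192948 ≈ 1.5033e-7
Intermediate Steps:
z(g) = 28 + g (z(g) = g + 28 = 28 + g)
n(T, R) = (44 + R)/(2556 + T) (n(T, R) = 1/((T + 2556)/(R + (28 + 16))) = 1/((2556 + T)/(R + 44)) = 1/((2556 + T)/(44 + R)) = (44 + R)/(2556 + T))
1/(n(X, c(-38)) + 6652038) = 1/((44 + (-16 - 1*(-38)))/(2556 + 1783) + 6652038) = 1/((44 + (-16 + 38))/4339 + 6652038) = 1/((44 + 22)/4339 + 6652038) = 1/((1/4339)*66 + 6652038) = 1/(66/4339 + 6652038) = 1/(28863192948/4339) = 4339/28863192948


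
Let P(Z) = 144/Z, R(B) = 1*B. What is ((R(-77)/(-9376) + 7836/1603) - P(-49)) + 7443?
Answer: 783888197873/105208096 ≈ 7450.8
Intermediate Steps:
R(B) = B
((R(-77)/(-9376) + 7836/1603) - P(-49)) + 7443 = ((-77/(-9376) + 7836/1603) - 144/(-49)) + 7443 = ((-77*(-1/9376) + 7836*(1/1603)) - 144*(-1)/49) + 7443 = ((77/9376 + 7836/1603) - 1*(-144/49)) + 7443 = (73593767/15029728 + 144/49) + 7443 = 824339345/105208096 + 7443 = 783888197873/105208096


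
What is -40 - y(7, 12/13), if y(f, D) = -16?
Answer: -24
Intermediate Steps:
-40 - y(7, 12/13) = -40 - 1*(-16) = -40 + 16 = -24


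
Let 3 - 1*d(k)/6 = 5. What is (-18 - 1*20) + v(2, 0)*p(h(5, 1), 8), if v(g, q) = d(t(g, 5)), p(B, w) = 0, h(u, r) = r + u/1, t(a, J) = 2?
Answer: -38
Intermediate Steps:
d(k) = -12 (d(k) = 18 - 6*5 = 18 - 30 = -12)
h(u, r) = r + u (h(u, r) = r + u*1 = r + u)
v(g, q) = -12
(-18 - 1*20) + v(2, 0)*p(h(5, 1), 8) = (-18 - 1*20) - 12*0 = (-18 - 20) + 0 = -38 + 0 = -38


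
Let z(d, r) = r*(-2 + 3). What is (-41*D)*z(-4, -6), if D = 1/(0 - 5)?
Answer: -246/5 ≈ -49.200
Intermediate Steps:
D = -1/5 (D = 1/(-5) = -1/5 ≈ -0.20000)
z(d, r) = r (z(d, r) = r*1 = r)
(-41*D)*z(-4, -6) = -41*(-1/5)*(-6) = (41/5)*(-6) = -246/5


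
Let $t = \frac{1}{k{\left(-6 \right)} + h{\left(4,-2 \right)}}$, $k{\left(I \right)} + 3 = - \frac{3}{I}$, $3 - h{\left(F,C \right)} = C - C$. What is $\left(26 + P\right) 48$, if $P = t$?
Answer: $1344$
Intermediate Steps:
$h{\left(F,C \right)} = 3$ ($h{\left(F,C \right)} = 3 - \left(C - C\right) = 3 - 0 = 3 + 0 = 3$)
$k{\left(I \right)} = -3 - \frac{3}{I}$
$t = 2$ ($t = \frac{1}{\left(-3 - \frac{3}{-6}\right) + 3} = \frac{1}{\left(-3 - - \frac{1}{2}\right) + 3} = \frac{1}{\left(-3 + \frac{1}{2}\right) + 3} = \frac{1}{- \frac{5}{2} + 3} = \frac{1}{\frac{1}{2}} = 2$)
$P = 2$
$\left(26 + P\right) 48 = \left(26 + 2\right) 48 = 28 \cdot 48 = 1344$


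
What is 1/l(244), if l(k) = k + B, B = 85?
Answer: 1/329 ≈ 0.0030395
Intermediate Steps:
l(k) = 85 + k (l(k) = k + 85 = 85 + k)
1/l(244) = 1/(85 + 244) = 1/329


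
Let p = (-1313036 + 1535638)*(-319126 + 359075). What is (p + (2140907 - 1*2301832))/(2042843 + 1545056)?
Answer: 8892566373/3587899 ≈ 2478.5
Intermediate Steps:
p = 8892727298 (p = 222602*39949 = 8892727298)
(p + (2140907 - 1*2301832))/(2042843 + 1545056) = (8892727298 + (2140907 - 1*2301832))/(2042843 + 1545056) = (8892727298 + (2140907 - 2301832))/3587899 = (8892727298 - 160925)*(1/3587899) = 8892566373*(1/3587899) = 8892566373/3587899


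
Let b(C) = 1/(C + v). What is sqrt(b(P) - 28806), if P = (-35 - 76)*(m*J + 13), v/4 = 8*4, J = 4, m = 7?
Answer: I*sqrt(563529737197)/4423 ≈ 169.72*I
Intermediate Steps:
v = 128 (v = 4*(8*4) = 4*32 = 128)
P = -4551 (P = (-35 - 76)*(7*4 + 13) = -111*(28 + 13) = -111*41 = -4551)
b(C) = 1/(128 + C) (b(C) = 1/(C + 128) = 1/(128 + C))
sqrt(b(P) - 28806) = sqrt(1/(128 - 4551) - 28806) = sqrt(1/(-4423) - 28806) = sqrt(-1/4423 - 28806) = sqrt(-127408939/4423) = I*sqrt(563529737197)/4423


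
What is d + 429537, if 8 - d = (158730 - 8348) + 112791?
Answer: 166372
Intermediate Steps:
d = -263165 (d = 8 - ((158730 - 8348) + 112791) = 8 - (150382 + 112791) = 8 - 1*263173 = 8 - 263173 = -263165)
d + 429537 = -263165 + 429537 = 166372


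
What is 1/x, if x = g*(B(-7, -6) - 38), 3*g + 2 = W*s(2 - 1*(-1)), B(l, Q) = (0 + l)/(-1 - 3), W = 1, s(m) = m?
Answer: -12/145 ≈ -0.082759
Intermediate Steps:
B(l, Q) = -l/4 (B(l, Q) = l/(-4) = l*(-1/4) = -l/4)
g = 1/3 (g = -2/3 + (1*(2 - 1*(-1)))/3 = -2/3 + (1*(2 + 1))/3 = -2/3 + (1*3)/3 = -2/3 + (1/3)*3 = -2/3 + 1 = 1/3 ≈ 0.33333)
x = -145/12 (x = (-1/4*(-7) - 38)/3 = (7/4 - 38)/3 = (1/3)*(-145/4) = -145/12 ≈ -12.083)
1/x = 1/(-145/12) = -12/145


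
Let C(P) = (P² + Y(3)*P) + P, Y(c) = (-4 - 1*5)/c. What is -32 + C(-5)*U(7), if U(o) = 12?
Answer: 388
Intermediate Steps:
Y(c) = -9/c (Y(c) = (-4 - 5)/c = -9/c)
C(P) = P² - 2*P (C(P) = (P² + (-9/3)*P) + P = (P² + (-9*⅓)*P) + P = (P² - 3*P) + P = P² - 2*P)
-32 + C(-5)*U(7) = -32 - 5*(-2 - 5)*12 = -32 - 5*(-7)*12 = -32 + 35*12 = -32 + 420 = 388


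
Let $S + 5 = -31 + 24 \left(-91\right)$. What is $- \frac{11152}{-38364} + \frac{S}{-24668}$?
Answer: $\frac{22516601}{59147697} \approx 0.38068$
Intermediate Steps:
$S = -2220$ ($S = -5 + \left(-31 + 24 \left(-91\right)\right) = -5 - 2215 = -2220$)
$- \frac{11152}{-38364} + \frac{S}{-24668} = - \frac{11152}{-38364} - \frac{2220}{-24668} = \left(-11152\right) \left(- \frac{1}{38364}\right) - - \frac{555}{6167} = \frac{2788}{9591} + \frac{555}{6167} = \frac{22516601}{59147697}$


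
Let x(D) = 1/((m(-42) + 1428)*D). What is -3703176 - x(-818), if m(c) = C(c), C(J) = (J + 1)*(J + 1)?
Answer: -9417776482511/2543162 ≈ -3.7032e+6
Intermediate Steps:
C(J) = (1 + J)² (C(J) = (1 + J)*(1 + J) = (1 + J)²)
m(c) = (1 + c)²
x(D) = 1/(3109*D) (x(D) = 1/(((1 - 42)² + 1428)*D) = 1/(((-41)² + 1428)*D) = 1/((1681 + 1428)*D) = 1/(3109*D))
-3703176 - x(-818) = -3703176 - 1/(3109*(-818)) = -3703176 - (-1)/(3109*818) = -3703176 - 1*(-1/2543162) = -3703176 + 1/2543162 = -9417776482511/2543162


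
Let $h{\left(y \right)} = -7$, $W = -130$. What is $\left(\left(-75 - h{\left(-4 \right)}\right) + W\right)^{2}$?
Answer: $39204$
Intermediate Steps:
$\left(\left(-75 - h{\left(-4 \right)}\right) + W\right)^{2} = \left(\left(-75 - -7\right) - 130\right)^{2} = \left(\left(-75 + 7\right) - 130\right)^{2} = \left(-68 - 130\right)^{2} = \left(-198\right)^{2} = 39204$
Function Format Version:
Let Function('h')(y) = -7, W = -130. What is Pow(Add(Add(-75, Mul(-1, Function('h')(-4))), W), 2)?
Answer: 39204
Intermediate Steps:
Pow(Add(Add(-75, Mul(-1, Function('h')(-4))), W), 2) = Pow(Add(Add(-75, Mul(-1, -7)), -130), 2) = Pow(Add(Add(-75, 7), -130), 2) = Pow(Add(-68, -130), 2) = Pow(-198, 2) = 39204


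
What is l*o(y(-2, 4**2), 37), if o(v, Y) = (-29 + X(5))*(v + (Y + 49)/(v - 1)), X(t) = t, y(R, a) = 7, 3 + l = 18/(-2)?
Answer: 6144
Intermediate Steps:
l = -12 (l = -3 + 18/(-2) = -3 + 18*(-1/2) = -3 - 9 = -12)
o(v, Y) = -24*v - 24*(49 + Y)/(-1 + v) (o(v, Y) = (-29 + 5)*(v + (Y + 49)/(v - 1)) = -24*(v + (49 + Y)/(-1 + v)) = -24*v - 24*(49 + Y)/(-1 + v))
l*o(y(-2, 4**2), 37) = -288*(-49 + 7 - 1*37 - 1*7**2)/(-1 + 7) = -288*(-49 + 7 - 37 - 1*49)/6 = -288*(-49 + 7 - 37 - 49)/6 = -288*(-128)/6 = -12*(-512) = 6144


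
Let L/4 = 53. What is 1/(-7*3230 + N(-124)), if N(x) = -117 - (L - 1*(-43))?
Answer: -1/22982 ≈ -4.3512e-5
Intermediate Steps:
L = 212 (L = 4*53 = 212)
N(x) = -372 (N(x) = -117 - (212 - 1*(-43)) = -117 - (212 + 43) = -117 - 1*255 = -117 - 255 = -372)
1/(-7*3230 + N(-124)) = 1/(-7*3230 - 372) = 1/(-22610 - 372) = 1/(-22982) = -1/22982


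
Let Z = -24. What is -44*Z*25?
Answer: 26400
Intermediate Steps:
-44*Z*25 = -44*(-24)*25 = 1056*25 = 26400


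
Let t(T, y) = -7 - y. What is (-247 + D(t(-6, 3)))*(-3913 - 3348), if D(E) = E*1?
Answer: 1866077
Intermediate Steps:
D(E) = E
(-247 + D(t(-6, 3)))*(-3913 - 3348) = (-247 + (-7 - 1*3))*(-3913 - 3348) = (-247 + (-7 - 3))*(-7261) = (-247 - 10)*(-7261) = -257*(-7261) = 1866077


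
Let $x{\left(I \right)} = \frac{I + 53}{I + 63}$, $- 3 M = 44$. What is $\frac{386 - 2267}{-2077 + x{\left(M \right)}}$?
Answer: $\frac{6061}{6690} \approx 0.90598$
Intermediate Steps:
$M = - \frac{44}{3}$ ($M = \left(- \frac{1}{3}\right) 44 = - \frac{44}{3} \approx -14.667$)
$x{\left(I \right)} = \frac{53 + I}{63 + I}$
$\frac{386 - 2267}{-2077 + x{\left(M \right)}} = \frac{386 - 2267}{-2077 + \frac{53 - \frac{44}{3}}{63 - \frac{44}{3}}} = - \frac{1881}{-2077 + \frac{1}{\frac{145}{3}} \cdot \frac{115}{3}} = - \frac{1881}{-2077 + \frac{3}{145} \cdot \frac{115}{3}} = - \frac{1881}{-2077 + \frac{23}{29}} = - \frac{1881}{- \frac{60210}{29}} = \left(-1881\right) \left(- \frac{29}{60210}\right) = \frac{6061}{6690}$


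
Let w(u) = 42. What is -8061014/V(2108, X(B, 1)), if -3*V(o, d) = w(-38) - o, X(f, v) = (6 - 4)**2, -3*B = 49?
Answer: -12091521/1033 ≈ -11705.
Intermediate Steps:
B = -49/3 (B = -1/3*49 = -49/3 ≈ -16.333)
X(f, v) = 4 (X(f, v) = 2**2 = 4)
V(o, d) = -14 + o/3 (V(o, d) = -(42 - o)/3 = -14 + o/3)
-8061014/V(2108, X(B, 1)) = -8061014/(-14 + (1/3)*2108) = -8061014/(-14 + 2108/3) = -8061014/2066/3 = -8061014*3/2066 = -12091521/1033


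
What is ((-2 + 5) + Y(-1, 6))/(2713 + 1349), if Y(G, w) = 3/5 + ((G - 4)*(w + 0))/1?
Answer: -22/3385 ≈ -0.0064993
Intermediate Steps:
Y(G, w) = ⅗ + w*(-4 + G) (Y(G, w) = 3*(⅕) + ((-4 + G)*w)*1 = ⅗ + (w*(-4 + G))*1 = ⅗ + w*(-4 + G))
((-2 + 5) + Y(-1, 6))/(2713 + 1349) = ((-2 + 5) + (⅗ - 4*6 - 1*6))/(2713 + 1349) = (3 + (⅗ - 24 - 6))/4062 = (3 - 147/5)/4062 = (1/4062)*(-132/5) = -22/3385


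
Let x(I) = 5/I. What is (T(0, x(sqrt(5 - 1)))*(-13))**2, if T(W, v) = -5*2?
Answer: 16900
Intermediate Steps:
T(W, v) = -10
(T(0, x(sqrt(5 - 1)))*(-13))**2 = (-10*(-13))**2 = 130**2 = 16900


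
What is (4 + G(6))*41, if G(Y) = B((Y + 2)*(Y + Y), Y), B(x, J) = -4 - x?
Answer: -3936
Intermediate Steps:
G(Y) = -4 - 2*Y*(2 + Y) (G(Y) = -4 - (Y + 2)*(Y + Y) = -4 - (2 + Y)*2*Y = -4 - 2*Y*(2 + Y))
(4 + G(6))*41 = (4 + (-4 - 2*6*(2 + 6)))*41 = (4 + (-4 - 2*6*8))*41 = (4 + (-4 - 96))*41 = (4 - 100)*41 = -96*41 = -3936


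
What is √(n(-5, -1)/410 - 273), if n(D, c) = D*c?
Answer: 11*I*√15170/82 ≈ 16.522*I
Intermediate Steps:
√(n(-5, -1)/410 - 273) = √(-5*(-1)/410 - 273) = √(5*(1/410) - 273) = √(1/82 - 273) = √(-22385/82) = 11*I*√15170/82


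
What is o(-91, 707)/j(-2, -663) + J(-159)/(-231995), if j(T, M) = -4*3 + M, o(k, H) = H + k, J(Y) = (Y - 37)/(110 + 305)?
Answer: -474456556/519900795 ≈ -0.91259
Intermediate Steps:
J(Y) = -37/415 + Y/415 (J(Y) = (-37 + Y)/415 = (-37 + Y)*(1/415) = -37/415 + Y/415)
j(T, M) = -12 + M
o(-91, 707)/j(-2, -663) + J(-159)/(-231995) = (707 - 91)/(-12 - 663) + (-37/415 + (1/415)*(-159))/(-231995) = 616/(-675) + (-37/415 - 159/415)*(-1/231995) = 616*(-1/675) - 196/415*(-1/231995) = -616/675 + 196/96277925 = -474456556/519900795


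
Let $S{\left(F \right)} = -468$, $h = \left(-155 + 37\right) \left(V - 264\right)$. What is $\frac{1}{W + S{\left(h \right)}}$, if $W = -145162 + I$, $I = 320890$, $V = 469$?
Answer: $\frac{1}{175260} \approx 5.7058 \cdot 10^{-6}$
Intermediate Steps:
$h = -24190$ ($h = \left(-155 + 37\right) \left(469 - 264\right) = \left(-118\right) 205 = -24190$)
$W = 175728$ ($W = -145162 + 320890 = 175728$)
$\frac{1}{W + S{\left(h \right)}} = \frac{1}{175728 - 468} = \frac{1}{175260}$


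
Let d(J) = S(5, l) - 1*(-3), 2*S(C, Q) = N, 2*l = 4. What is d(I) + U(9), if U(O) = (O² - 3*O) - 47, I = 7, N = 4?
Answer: 12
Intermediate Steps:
l = 2 (l = (½)*4 = 2)
S(C, Q) = 2 (S(C, Q) = (½)*4 = 2)
U(O) = -47 + O² - 3*O
d(J) = 5 (d(J) = 2 - 1*(-3) = 2 + 3 = 5)
d(I) + U(9) = 5 + (-47 + 9² - 3*9) = 5 + (-47 + 81 - 27) = 5 + 7 = 12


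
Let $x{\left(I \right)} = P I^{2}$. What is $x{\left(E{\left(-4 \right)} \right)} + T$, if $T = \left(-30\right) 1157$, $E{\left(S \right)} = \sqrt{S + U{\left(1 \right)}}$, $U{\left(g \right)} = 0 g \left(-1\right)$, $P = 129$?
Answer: $-35226$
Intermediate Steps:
$U{\left(g \right)} = 0$ ($U{\left(g \right)} = 0 \left(-1\right) = 0$)
$E{\left(S \right)} = \sqrt{S}$ ($E{\left(S \right)} = \sqrt{S + 0} = \sqrt{S}$)
$x{\left(I \right)} = 129 I^{2}$
$T = -34710$
$x{\left(E{\left(-4 \right)} \right)} + T = 129 \left(\sqrt{-4}\right)^{2} - 34710 = 129 \left(2 i\right)^{2} - 34710 = 129 \left(-4\right) - 34710 = -516 - 34710 = -35226$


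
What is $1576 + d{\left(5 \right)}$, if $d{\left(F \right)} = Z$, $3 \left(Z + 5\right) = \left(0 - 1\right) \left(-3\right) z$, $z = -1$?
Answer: $1570$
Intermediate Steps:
$Z = -6$ ($Z = -5 + \frac{\left(0 - 1\right) \left(-3\right) \left(-1\right)}{3} = -5 + \frac{\left(-1\right) \left(-3\right) \left(-1\right)}{3} = -5 + \frac{3 \left(-1\right)}{3} = -5 + \frac{1}{3} \left(-3\right) = -5 - 1 = -6$)
$d{\left(F \right)} = -6$
$1576 + d{\left(5 \right)} = 1576 - 6 = 1570$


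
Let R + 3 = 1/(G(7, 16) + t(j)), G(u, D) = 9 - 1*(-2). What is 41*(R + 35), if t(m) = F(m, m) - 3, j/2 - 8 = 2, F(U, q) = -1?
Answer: 9225/7 ≈ 1317.9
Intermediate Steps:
G(u, D) = 11 (G(u, D) = 9 + 2 = 11)
j = 20 (j = 16 + 2*2 = 16 + 4 = 20)
t(m) = -4 (t(m) = -1 - 3 = -4)
R = -20/7 (R = -3 + 1/(11 - 4) = -3 + 1/7 = -3 + ⅐ = -20/7 ≈ -2.8571)
41*(R + 35) = 41*(-20/7 + 35) = 41*(225/7) = 9225/7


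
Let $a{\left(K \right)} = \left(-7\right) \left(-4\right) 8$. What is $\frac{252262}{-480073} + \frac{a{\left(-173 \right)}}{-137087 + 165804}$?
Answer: $- \frac{7136671502}{13786256341} \approx -0.51767$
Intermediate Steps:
$a{\left(K \right)} = 224$ ($a{\left(K \right)} = 28 \cdot 8 = 224$)
$\frac{252262}{-480073} + \frac{a{\left(-173 \right)}}{-137087 + 165804} = \frac{252262}{-480073} + \frac{224}{-137087 + 165804} = 252262 \left(- \frac{1}{480073}\right) + \frac{224}{28717} = - \frac{252262}{480073} + 224 \cdot \frac{1}{28717} = - \frac{252262}{480073} + \frac{224}{28717} = - \frac{7136671502}{13786256341}$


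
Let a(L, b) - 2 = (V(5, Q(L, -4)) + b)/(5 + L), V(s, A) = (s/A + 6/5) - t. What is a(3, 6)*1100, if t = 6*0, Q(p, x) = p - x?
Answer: 46035/14 ≈ 3288.2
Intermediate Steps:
t = 0
V(s, A) = 6/5 + s/A (V(s, A) = (s/A + 6/5) - 1*0 = (s/A + 6*(⅕)) + 0 = (s/A + 6/5) + 0 = (6/5 + s/A) + 0 = 6/5 + s/A)
a(L, b) = 2 + (6/5 + b + 5/(4 + L))/(5 + L) (a(L, b) = 2 + ((6/5 + 5/(L - 1*(-4))) + b)/(5 + L) = 2 + ((6/5 + 5/(L + 4)) + b)/(5 + L) = 2 + ((6/5 + 5/(4 + L)) + b)/(5 + L) = 2 + (6/5 + b + 5/(4 + L))/(5 + L))
a(3, 6)*1100 = ((25 + (4 + 3)*(56 + 5*6 + 10*3))/(5*(4 + 3)*(5 + 3)))*1100 = ((⅕)*(25 + 7*(56 + 30 + 30))/(7*8))*1100 = ((⅕)*(⅐)*(⅛)*(25 + 7*116))*1100 = ((⅕)*(⅐)*(⅛)*(25 + 812))*1100 = ((⅕)*(⅐)*(⅛)*837)*1100 = (837/280)*1100 = 46035/14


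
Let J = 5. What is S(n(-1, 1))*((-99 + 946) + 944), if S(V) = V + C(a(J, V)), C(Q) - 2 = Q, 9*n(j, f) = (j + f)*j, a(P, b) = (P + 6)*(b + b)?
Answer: 3582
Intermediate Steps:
a(P, b) = 2*b*(6 + P) (a(P, b) = (6 + P)*(2*b) = 2*b*(6 + P))
n(j, f) = j*(f + j)/9 (n(j, f) = ((j + f)*j)/9 = ((f + j)*j)/9 = (j*(f + j))/9 = j*(f + j)/9)
C(Q) = 2 + Q
S(V) = 2 + 23*V (S(V) = V + (2 + 2*V*(6 + 5)) = V + (2 + 2*V*11) = V + (2 + 22*V) = 2 + 23*V)
S(n(-1, 1))*((-99 + 946) + 944) = (2 + 23*((⅑)*(-1)*(1 - 1)))*((-99 + 946) + 944) = (2 + 23*((⅑)*(-1)*0))*(847 + 944) = (2 + 23*0)*1791 = (2 + 0)*1791 = 2*1791 = 3582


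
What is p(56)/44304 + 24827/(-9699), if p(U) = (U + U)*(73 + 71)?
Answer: -322237/146757 ≈ -2.1957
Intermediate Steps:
p(U) = 288*U (p(U) = (2*U)*144 = 288*U)
p(56)/44304 + 24827/(-9699) = (288*56)/44304 + 24827/(-9699) = 16128*(1/44304) + 24827*(-1/9699) = 336/923 - 407/159 = -322237/146757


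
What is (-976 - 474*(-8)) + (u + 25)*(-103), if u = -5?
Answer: 756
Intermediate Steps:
(-976 - 474*(-8)) + (u + 25)*(-103) = (-976 - 474*(-8)) + (-5 + 25)*(-103) = (-976 + 3792) + 20*(-103) = 2816 - 2060 = 756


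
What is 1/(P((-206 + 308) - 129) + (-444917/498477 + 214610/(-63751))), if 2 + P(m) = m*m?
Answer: 31778407227/22967560001392 ≈ 0.0013836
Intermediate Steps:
P(m) = -2 + m² (P(m) = -2 + m*m = -2 + m²)
1/(P((-206 + 308) - 129) + (-444917/498477 + 214610/(-63751))) = 1/((-2 + ((-206 + 308) - 129)²) + (-444917/498477 + 214610/(-63751))) = 1/((-2 + (102 - 129)²) + (-444917*1/498477 + 214610*(-1/63751))) = 1/((-2 + (-27)²) + (-444917/498477 - 214610/63751)) = 1/((-2 + 729) - 135342052637/31778407227) = 1/(727 - 135342052637/31778407227) = 1/(22967560001392/31778407227) = 31778407227/22967560001392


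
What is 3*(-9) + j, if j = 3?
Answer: -24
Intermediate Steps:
3*(-9) + j = 3*(-9) + 3 = -27 + 3 = -24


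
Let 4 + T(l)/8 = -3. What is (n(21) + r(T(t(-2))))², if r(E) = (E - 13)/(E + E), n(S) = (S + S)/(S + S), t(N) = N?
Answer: 32761/12544 ≈ 2.6117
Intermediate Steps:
n(S) = 1 (n(S) = (2*S)/((2*S)) = (2*S)*(1/(2*S)) = 1)
T(l) = -56 (T(l) = -32 + 8*(-3) = -32 - 24 = -56)
r(E) = (-13 + E)/(2*E) (r(E) = (-13 + E)/((2*E)) = (-13 + E)*(1/(2*E)) = (-13 + E)/(2*E))
(n(21) + r(T(t(-2))))² = (1 + (½)*(-13 - 56)/(-56))² = (1 + (½)*(-1/56)*(-69))² = (1 + 69/112)² = (181/112)² = 32761/12544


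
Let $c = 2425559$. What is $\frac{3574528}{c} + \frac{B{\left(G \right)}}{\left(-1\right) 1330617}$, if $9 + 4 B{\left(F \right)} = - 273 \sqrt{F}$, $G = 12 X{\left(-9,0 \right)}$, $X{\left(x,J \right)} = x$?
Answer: $\frac{6341777575045}{4303320053204} + \frac{273 i \sqrt{3}}{887078} \approx 1.4737 + 0.00053304 i$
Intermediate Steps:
$G = -108$ ($G = 12 \left(-9\right) = -108$)
$B{\left(F \right)} = - \frac{9}{4} - \frac{273 \sqrt{F}}{4}$ ($B{\left(F \right)} = - \frac{9}{4} + \frac{\left(-273\right) \sqrt{F}}{4} = - \frac{9}{4} - \frac{273 \sqrt{F}}{4}$)
$\frac{3574528}{c} + \frac{B{\left(G \right)}}{\left(-1\right) 1330617} = \frac{3574528}{2425559} + \frac{- \frac{9}{4} - \frac{273 \sqrt{-108}}{4}}{\left(-1\right) 1330617} = 3574528 \cdot \frac{1}{2425559} + \frac{- \frac{9}{4} - \frac{273 \cdot 6 i \sqrt{3}}{4}}{-1330617} = \frac{3574528}{2425559} + \left(- \frac{9}{4} - \frac{819 i \sqrt{3}}{2}\right) \left(- \frac{1}{1330617}\right) = \frac{3574528}{2425559} + \left(\frac{3}{1774156} + \frac{273 i \sqrt{3}}{887078}\right) = \frac{6341777575045}{4303320053204} + \frac{273 i \sqrt{3}}{887078}$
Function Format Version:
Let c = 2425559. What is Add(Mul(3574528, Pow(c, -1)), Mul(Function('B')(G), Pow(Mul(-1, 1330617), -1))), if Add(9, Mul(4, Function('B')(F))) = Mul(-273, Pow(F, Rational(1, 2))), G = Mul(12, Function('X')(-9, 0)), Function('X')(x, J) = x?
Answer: Add(Rational(6341777575045, 4303320053204), Mul(Rational(273, 887078), I, Pow(3, Rational(1, 2)))) ≈ Add(1.4737, Mul(0.00053304, I))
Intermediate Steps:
G = -108 (G = Mul(12, -9) = -108)
Function('B')(F) = Add(Rational(-9, 4), Mul(Rational(-273, 4), Pow(F, Rational(1, 2)))) (Function('B')(F) = Add(Rational(-9, 4), Mul(Rational(1, 4), Mul(-273, Pow(F, Rational(1, 2))))) = Add(Rational(-9, 4), Mul(Rational(-273, 4), Pow(F, Rational(1, 2)))))
Add(Mul(3574528, Pow(c, -1)), Mul(Function('B')(G), Pow(Mul(-1, 1330617), -1))) = Add(Mul(3574528, Pow(2425559, -1)), Mul(Add(Rational(-9, 4), Mul(Rational(-273, 4), Pow(-108, Rational(1, 2)))), Pow(Mul(-1, 1330617), -1))) = Add(Mul(3574528, Rational(1, 2425559)), Mul(Add(Rational(-9, 4), Mul(Rational(-273, 4), Mul(6, I, Pow(3, Rational(1, 2))))), Pow(-1330617, -1))) = Add(Rational(3574528, 2425559), Mul(Add(Rational(-9, 4), Mul(Rational(-819, 2), I, Pow(3, Rational(1, 2)))), Rational(-1, 1330617))) = Add(Rational(3574528, 2425559), Add(Rational(3, 1774156), Mul(Rational(273, 887078), I, Pow(3, Rational(1, 2))))) = Add(Rational(6341777575045, 4303320053204), Mul(Rational(273, 887078), I, Pow(3, Rational(1, 2))))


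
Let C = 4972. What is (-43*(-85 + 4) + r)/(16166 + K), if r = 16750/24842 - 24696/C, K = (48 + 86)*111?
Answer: 2685440761/23961798256 ≈ 0.11207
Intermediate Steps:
K = 14874 (K = 134*111 = 14874)
r = -66277129/15439303 (r = 16750/24842 - 24696/4972 = 16750*(1/24842) - 24696*1/4972 = 8375/12421 - 6174/1243 = -66277129/15439303 ≈ -4.2928)
(-43*(-85 + 4) + r)/(16166 + K) = (-43*(-85 + 4) - 66277129/15439303)/(16166 + 14874) = (-43*(-81) - 66277129/15439303)/31040 = (3483 - 66277129/15439303)*(1/31040) = (53708815220/15439303)*(1/31040) = 2685440761/23961798256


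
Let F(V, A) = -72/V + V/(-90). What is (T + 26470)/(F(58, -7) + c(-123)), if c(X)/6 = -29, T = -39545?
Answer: 17062875/229531 ≈ 74.338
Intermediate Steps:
c(X) = -174 (c(X) = 6*(-29) = -174)
F(V, A) = -72/V - V/90 (F(V, A) = -72/V + V*(-1/90) = -72/V - V/90)
(T + 26470)/(F(58, -7) + c(-123)) = (-39545 + 26470)/((-72/58 - 1/90*58) - 174) = -13075/((-72*1/58 - 29/45) - 174) = -13075/((-36/29 - 29/45) - 174) = -13075/(-2461/1305 - 174) = -13075/(-229531/1305) = -13075*(-1305/229531) = 17062875/229531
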